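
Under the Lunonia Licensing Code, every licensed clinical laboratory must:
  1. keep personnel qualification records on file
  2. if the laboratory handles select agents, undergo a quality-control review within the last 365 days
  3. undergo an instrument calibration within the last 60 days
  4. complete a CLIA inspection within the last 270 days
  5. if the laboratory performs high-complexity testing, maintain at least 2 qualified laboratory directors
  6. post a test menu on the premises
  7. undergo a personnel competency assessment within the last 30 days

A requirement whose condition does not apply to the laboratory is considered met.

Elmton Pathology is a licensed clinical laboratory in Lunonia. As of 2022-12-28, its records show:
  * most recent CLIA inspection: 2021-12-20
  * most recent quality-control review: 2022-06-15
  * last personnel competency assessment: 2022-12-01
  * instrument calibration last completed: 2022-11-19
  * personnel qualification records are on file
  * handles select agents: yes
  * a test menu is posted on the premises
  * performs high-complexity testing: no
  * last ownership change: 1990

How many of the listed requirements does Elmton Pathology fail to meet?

1. personnel qualification records present → met
2. condition 'handles select agents' holds; quality-control review 196 days ago vs limit 365 → met
3. instrument calibration 39 days ago vs limit 60 → met
4. CLIA inspection 373 days ago vs limit 270 → not met
5. condition 'performs high-complexity testing' does not hold → requirement n/a → met
6. test menu present → met
7. personnel competency assessment 27 days ago vs limit 30 → met
Not met: 1 of 7

1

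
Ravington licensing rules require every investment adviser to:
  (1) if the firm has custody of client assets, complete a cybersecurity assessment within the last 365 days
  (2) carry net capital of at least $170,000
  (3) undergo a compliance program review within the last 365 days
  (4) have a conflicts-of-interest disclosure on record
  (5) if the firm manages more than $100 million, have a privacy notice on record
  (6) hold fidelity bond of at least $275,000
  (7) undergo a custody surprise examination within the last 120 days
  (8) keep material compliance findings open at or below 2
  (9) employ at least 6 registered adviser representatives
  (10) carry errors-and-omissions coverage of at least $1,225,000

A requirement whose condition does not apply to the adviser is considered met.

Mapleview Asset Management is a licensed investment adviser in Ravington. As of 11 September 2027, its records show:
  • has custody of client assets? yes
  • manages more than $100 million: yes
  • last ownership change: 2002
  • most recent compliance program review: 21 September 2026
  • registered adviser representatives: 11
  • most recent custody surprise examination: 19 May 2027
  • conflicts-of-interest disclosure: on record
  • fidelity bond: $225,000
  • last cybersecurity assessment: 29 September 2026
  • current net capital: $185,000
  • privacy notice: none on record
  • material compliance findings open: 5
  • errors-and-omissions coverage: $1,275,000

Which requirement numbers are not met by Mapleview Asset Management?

5, 6, 8

1. condition 'has custody of client assets' holds; cybersecurity assessment 347 days ago vs limit 365 → met
2. net capital $185,000 ≥ $170,000 → met
3. compliance program review 355 days ago vs limit 365 → met
4. conflicts-of-interest disclosure present → met
5. condition 'manages more than $100 million' holds; privacy notice absent → not met
6. fidelity bond $225,000 < $275,000 → not met
7. custody surprise examination 115 days ago vs limit 120 → met
8. material compliance findings open 5 > 2 → not met
9. registered adviser representatives 11 ≥ 6 → met
10. errors-and-omissions coverage $1,275,000 ≥ $1,225,000 → met
Not met: 5, 6, 8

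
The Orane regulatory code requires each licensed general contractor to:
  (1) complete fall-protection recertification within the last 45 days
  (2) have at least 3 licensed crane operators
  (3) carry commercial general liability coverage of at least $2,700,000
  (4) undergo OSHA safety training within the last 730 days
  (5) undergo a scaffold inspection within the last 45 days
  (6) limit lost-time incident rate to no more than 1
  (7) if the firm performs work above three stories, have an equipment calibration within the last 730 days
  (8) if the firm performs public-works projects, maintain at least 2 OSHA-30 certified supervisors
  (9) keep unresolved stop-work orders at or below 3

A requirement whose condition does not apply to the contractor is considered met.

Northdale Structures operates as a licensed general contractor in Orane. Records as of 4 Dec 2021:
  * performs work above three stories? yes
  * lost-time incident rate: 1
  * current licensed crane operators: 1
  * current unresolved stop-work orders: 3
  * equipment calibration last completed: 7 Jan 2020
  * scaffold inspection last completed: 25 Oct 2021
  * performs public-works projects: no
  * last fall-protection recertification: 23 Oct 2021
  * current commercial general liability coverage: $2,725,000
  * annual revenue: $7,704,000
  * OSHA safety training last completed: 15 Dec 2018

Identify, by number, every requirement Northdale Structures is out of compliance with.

1. fall-protection recertification 42 days ago vs limit 45 → met
2. licensed crane operators 1 < 3 → not met
3. commercial general liability coverage $2,725,000 ≥ $2,700,000 → met
4. OSHA safety training 1085 days ago vs limit 730 → not met
5. scaffold inspection 40 days ago vs limit 45 → met
6. lost-time incident rate 1 ≤ 1 → met
7. condition 'performs work above three stories' holds; equipment calibration 697 days ago vs limit 730 → met
8. condition 'performs public-works projects' does not hold → requirement n/a → met
9. unresolved stop-work orders 3 ≤ 3 → met
Not met: 2, 4

2, 4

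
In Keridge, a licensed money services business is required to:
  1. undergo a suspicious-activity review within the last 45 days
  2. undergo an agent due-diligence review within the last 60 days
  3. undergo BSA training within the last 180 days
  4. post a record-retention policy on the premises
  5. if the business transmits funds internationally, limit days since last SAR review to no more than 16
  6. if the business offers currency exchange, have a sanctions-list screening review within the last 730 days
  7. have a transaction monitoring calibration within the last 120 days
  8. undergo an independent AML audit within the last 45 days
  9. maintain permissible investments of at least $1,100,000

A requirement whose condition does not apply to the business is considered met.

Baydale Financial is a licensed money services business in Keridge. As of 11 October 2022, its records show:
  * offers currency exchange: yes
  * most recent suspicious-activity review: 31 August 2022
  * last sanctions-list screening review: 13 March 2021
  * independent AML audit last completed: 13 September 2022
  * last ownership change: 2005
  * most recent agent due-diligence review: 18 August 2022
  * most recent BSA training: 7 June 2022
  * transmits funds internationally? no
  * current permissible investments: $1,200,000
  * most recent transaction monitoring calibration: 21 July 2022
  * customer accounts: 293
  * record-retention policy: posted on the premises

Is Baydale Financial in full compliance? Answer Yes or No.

Yes

1. suspicious-activity review 41 days ago vs limit 45 → met
2. agent due-diligence review 54 days ago vs limit 60 → met
3. BSA training 126 days ago vs limit 180 → met
4. record-retention policy present → met
5. condition 'transmits funds internationally' does not hold → requirement n/a → met
6. condition 'offers currency exchange' holds; sanctions-list screening review 577 days ago vs limit 730 → met
7. transaction monitoring calibration 82 days ago vs limit 120 → met
8. independent AML audit 28 days ago vs limit 45 → met
9. permissible investments $1,200,000 ≥ $1,100,000 → met
All met.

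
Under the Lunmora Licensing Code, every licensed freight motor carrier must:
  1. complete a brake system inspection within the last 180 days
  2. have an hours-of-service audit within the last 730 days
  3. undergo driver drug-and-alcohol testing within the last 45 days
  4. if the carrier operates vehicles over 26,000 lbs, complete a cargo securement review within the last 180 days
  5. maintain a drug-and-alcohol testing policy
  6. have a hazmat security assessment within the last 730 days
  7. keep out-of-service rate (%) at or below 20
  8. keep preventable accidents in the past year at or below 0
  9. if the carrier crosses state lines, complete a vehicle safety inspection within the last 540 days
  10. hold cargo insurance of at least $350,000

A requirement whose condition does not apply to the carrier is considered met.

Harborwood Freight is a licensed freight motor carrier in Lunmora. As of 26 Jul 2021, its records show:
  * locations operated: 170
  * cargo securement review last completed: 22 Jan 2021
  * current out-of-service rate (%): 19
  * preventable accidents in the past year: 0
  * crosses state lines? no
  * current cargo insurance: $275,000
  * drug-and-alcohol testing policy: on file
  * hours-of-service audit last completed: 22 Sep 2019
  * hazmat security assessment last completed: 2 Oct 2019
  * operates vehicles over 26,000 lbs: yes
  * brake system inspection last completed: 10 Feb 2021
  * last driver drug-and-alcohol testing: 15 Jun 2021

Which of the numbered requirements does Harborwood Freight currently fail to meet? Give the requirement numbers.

4, 10

1. brake system inspection 166 days ago vs limit 180 → met
2. hours-of-service audit 673 days ago vs limit 730 → met
3. driver drug-and-alcohol testing 41 days ago vs limit 45 → met
4. condition 'operates vehicles over 26,000 lbs' holds; cargo securement review 185 days ago vs limit 180 → not met
5. drug-and-alcohol testing policy present → met
6. hazmat security assessment 663 days ago vs limit 730 → met
7. out-of-service rate (%) 19 ≤ 20 → met
8. preventable accidents in the past year 0 ≤ 0 → met
9. condition 'crosses state lines' does not hold → requirement n/a → met
10. cargo insurance $275,000 < $350,000 → not met
Not met: 4, 10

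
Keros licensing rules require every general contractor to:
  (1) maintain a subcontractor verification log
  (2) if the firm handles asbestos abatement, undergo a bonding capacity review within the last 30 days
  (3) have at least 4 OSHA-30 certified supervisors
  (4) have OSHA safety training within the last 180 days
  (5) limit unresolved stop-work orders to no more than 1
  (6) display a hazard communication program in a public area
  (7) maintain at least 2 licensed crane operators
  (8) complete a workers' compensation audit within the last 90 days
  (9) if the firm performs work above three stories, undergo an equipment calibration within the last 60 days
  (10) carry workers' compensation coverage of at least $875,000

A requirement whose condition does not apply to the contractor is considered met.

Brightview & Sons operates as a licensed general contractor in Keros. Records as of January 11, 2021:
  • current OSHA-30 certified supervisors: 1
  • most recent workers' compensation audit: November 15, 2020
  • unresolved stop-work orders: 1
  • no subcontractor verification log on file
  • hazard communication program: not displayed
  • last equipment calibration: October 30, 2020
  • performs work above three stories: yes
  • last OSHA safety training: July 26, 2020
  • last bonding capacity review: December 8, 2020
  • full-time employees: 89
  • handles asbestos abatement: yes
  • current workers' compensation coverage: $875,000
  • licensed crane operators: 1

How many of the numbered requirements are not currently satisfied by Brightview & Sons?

1. subcontractor verification log absent → not met
2. condition 'handles asbestos abatement' holds; bonding capacity review 34 days ago vs limit 30 → not met
3. OSHA-30 certified supervisors 1 < 4 → not met
4. OSHA safety training 169 days ago vs limit 180 → met
5. unresolved stop-work orders 1 ≤ 1 → met
6. hazard communication program absent → not met
7. licensed crane operators 1 < 2 → not met
8. workers' compensation audit 57 days ago vs limit 90 → met
9. condition 'performs work above three stories' holds; equipment calibration 73 days ago vs limit 60 → not met
10. workers' compensation coverage $875,000 ≥ $875,000 → met
Not met: 6 of 10

6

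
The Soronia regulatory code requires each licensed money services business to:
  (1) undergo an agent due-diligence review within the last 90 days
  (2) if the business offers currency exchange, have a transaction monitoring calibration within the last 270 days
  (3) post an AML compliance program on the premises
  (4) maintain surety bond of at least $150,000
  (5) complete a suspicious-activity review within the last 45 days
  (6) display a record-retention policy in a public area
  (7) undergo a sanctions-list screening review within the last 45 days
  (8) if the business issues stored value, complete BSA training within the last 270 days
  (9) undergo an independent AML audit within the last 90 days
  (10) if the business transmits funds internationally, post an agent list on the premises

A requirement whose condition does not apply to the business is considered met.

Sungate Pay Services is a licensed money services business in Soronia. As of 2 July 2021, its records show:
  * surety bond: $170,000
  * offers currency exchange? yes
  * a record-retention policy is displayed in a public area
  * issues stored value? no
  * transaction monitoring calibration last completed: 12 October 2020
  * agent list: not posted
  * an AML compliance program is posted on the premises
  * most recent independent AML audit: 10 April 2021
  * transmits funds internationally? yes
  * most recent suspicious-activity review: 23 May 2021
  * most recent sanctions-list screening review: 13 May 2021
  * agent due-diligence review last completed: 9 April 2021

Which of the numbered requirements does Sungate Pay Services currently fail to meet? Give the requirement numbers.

7, 10

1. agent due-diligence review 84 days ago vs limit 90 → met
2. condition 'offers currency exchange' holds; transaction monitoring calibration 263 days ago vs limit 270 → met
3. AML compliance program present → met
4. surety bond $170,000 ≥ $150,000 → met
5. suspicious-activity review 40 days ago vs limit 45 → met
6. record-retention policy present → met
7. sanctions-list screening review 50 days ago vs limit 45 → not met
8. condition 'issues stored value' does not hold → requirement n/a → met
9. independent AML audit 83 days ago vs limit 90 → met
10. condition 'transmits funds internationally' holds; agent list absent → not met
Not met: 7, 10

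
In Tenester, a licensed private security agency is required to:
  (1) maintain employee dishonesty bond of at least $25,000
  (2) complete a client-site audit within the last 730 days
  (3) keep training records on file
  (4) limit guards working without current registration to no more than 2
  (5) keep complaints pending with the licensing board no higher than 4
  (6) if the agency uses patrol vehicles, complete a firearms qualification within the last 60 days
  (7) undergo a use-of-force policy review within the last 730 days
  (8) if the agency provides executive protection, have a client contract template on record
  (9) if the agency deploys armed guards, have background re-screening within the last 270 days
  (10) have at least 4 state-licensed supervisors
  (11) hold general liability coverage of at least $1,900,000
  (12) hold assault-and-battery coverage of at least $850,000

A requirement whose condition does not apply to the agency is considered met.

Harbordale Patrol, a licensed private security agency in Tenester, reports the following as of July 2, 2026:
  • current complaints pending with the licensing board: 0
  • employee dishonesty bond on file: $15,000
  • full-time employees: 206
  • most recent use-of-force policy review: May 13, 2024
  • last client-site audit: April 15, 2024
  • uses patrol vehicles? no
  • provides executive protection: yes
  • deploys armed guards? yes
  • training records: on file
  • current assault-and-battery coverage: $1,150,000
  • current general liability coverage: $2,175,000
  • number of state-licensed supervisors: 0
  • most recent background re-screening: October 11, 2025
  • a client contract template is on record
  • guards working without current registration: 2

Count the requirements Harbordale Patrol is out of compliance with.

4

1. employee dishonesty bond $15,000 < $25,000 → not met
2. client-site audit 808 days ago vs limit 730 → not met
3. training records present → met
4. guards working without current registration 2 ≤ 2 → met
5. complaints pending with the licensing board 0 ≤ 4 → met
6. condition 'uses patrol vehicles' does not hold → requirement n/a → met
7. use-of-force policy review 780 days ago vs limit 730 → not met
8. condition 'provides executive protection' holds; client contract template present → met
9. condition 'deploys armed guards' holds; background re-screening 264 days ago vs limit 270 → met
10. state-licensed supervisors 0 < 4 → not met
11. general liability coverage $2,175,000 ≥ $1,900,000 → met
12. assault-and-battery coverage $1,150,000 ≥ $850,000 → met
Not met: 4 of 12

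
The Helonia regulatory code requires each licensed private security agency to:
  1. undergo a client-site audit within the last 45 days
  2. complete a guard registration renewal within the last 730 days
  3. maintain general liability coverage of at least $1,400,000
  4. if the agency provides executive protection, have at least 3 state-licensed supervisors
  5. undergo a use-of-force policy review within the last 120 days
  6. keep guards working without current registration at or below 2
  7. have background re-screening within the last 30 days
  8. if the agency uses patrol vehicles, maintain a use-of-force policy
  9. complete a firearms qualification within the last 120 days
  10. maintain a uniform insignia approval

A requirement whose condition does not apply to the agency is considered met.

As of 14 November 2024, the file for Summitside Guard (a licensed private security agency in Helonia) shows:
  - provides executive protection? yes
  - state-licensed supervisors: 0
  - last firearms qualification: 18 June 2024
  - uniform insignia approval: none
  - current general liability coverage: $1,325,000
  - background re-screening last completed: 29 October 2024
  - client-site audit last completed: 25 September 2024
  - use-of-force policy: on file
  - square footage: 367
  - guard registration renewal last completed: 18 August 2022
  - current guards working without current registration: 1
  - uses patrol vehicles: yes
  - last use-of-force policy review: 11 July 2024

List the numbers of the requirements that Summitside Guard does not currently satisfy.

1, 2, 3, 4, 5, 9, 10

1. client-site audit 50 days ago vs limit 45 → not met
2. guard registration renewal 819 days ago vs limit 730 → not met
3. general liability coverage $1,325,000 < $1,400,000 → not met
4. condition 'provides executive protection' holds; state-licensed supervisors 0 < 3 → not met
5. use-of-force policy review 126 days ago vs limit 120 → not met
6. guards working without current registration 1 ≤ 2 → met
7. background re-screening 16 days ago vs limit 30 → met
8. condition 'uses patrol vehicles' holds; use-of-force policy present → met
9. firearms qualification 149 days ago vs limit 120 → not met
10. uniform insignia approval absent → not met
Not met: 1, 2, 3, 4, 5, 9, 10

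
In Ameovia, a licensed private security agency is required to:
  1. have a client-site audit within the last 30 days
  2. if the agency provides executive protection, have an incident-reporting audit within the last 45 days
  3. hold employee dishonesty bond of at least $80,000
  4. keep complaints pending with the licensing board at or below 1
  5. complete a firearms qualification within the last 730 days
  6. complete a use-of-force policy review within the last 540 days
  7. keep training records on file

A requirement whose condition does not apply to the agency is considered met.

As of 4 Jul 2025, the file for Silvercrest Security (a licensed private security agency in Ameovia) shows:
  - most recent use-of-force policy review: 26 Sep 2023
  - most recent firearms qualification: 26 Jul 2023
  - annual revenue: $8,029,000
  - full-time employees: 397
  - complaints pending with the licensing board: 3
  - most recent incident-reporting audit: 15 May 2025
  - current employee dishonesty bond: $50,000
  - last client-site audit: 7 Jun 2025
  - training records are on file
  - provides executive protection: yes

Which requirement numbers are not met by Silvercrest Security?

2, 3, 4, 6

1. client-site audit 27 days ago vs limit 30 → met
2. condition 'provides executive protection' holds; incident-reporting audit 50 days ago vs limit 45 → not met
3. employee dishonesty bond $50,000 < $80,000 → not met
4. complaints pending with the licensing board 3 > 1 → not met
5. firearms qualification 709 days ago vs limit 730 → met
6. use-of-force policy review 647 days ago vs limit 540 → not met
7. training records present → met
Not met: 2, 3, 4, 6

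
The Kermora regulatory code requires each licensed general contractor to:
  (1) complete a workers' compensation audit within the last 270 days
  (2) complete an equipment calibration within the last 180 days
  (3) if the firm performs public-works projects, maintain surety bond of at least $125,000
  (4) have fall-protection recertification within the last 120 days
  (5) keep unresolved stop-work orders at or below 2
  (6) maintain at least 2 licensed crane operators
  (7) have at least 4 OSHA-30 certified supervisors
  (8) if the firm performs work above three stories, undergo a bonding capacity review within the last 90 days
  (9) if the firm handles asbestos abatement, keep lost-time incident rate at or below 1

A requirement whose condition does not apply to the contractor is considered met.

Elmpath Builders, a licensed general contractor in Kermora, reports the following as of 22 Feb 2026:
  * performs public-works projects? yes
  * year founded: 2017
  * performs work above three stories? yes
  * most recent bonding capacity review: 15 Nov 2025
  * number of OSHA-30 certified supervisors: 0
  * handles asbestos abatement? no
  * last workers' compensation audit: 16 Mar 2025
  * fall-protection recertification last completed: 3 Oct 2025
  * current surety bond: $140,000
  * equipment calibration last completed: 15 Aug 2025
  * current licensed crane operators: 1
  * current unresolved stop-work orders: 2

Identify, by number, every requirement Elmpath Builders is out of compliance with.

1. workers' compensation audit 343 days ago vs limit 270 → not met
2. equipment calibration 191 days ago vs limit 180 → not met
3. condition 'performs public-works projects' holds; surety bond $140,000 ≥ $125,000 → met
4. fall-protection recertification 142 days ago vs limit 120 → not met
5. unresolved stop-work orders 2 ≤ 2 → met
6. licensed crane operators 1 < 2 → not met
7. OSHA-30 certified supervisors 0 < 4 → not met
8. condition 'performs work above three stories' holds; bonding capacity review 99 days ago vs limit 90 → not met
9. condition 'handles asbestos abatement' does not hold → requirement n/a → met
Not met: 1, 2, 4, 6, 7, 8

1, 2, 4, 6, 7, 8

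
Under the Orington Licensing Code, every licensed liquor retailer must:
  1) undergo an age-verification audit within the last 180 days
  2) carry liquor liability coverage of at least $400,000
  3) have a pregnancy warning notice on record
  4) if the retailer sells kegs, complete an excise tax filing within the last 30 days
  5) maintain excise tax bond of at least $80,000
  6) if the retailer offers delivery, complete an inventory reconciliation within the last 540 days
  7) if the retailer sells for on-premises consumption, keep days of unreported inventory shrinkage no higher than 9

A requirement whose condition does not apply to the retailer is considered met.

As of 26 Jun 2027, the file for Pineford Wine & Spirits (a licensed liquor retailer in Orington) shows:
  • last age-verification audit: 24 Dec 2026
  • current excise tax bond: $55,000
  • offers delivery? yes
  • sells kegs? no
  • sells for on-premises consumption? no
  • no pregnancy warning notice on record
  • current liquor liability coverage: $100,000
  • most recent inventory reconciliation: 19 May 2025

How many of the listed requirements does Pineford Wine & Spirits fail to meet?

5

1. age-verification audit 184 days ago vs limit 180 → not met
2. liquor liability coverage $100,000 < $400,000 → not met
3. pregnancy warning notice absent → not met
4. condition 'sells kegs' does not hold → requirement n/a → met
5. excise tax bond $55,000 < $80,000 → not met
6. condition 'offers delivery' holds; inventory reconciliation 768 days ago vs limit 540 → not met
7. condition 'sells for on-premises consumption' does not hold → requirement n/a → met
Not met: 5 of 7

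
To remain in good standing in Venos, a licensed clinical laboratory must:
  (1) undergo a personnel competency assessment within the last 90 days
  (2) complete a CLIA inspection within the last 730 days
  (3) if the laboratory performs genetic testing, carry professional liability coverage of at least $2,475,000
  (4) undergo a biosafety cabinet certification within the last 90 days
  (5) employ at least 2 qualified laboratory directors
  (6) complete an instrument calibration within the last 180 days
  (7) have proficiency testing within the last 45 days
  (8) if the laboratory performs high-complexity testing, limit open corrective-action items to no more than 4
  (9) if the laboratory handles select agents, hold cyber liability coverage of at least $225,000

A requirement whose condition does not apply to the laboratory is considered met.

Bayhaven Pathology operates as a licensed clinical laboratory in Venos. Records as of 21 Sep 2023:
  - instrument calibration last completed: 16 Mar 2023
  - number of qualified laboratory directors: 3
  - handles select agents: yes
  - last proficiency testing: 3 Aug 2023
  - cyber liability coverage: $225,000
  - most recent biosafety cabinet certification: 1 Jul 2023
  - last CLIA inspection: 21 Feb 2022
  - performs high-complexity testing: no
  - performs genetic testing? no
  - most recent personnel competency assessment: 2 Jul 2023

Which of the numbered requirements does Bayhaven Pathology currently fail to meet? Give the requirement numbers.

6, 7

1. personnel competency assessment 81 days ago vs limit 90 → met
2. CLIA inspection 577 days ago vs limit 730 → met
3. condition 'performs genetic testing' does not hold → requirement n/a → met
4. biosafety cabinet certification 82 days ago vs limit 90 → met
5. qualified laboratory directors 3 ≥ 2 → met
6. instrument calibration 189 days ago vs limit 180 → not met
7. proficiency testing 49 days ago vs limit 45 → not met
8. condition 'performs high-complexity testing' does not hold → requirement n/a → met
9. condition 'handles select agents' holds; cyber liability coverage $225,000 ≥ $225,000 → met
Not met: 6, 7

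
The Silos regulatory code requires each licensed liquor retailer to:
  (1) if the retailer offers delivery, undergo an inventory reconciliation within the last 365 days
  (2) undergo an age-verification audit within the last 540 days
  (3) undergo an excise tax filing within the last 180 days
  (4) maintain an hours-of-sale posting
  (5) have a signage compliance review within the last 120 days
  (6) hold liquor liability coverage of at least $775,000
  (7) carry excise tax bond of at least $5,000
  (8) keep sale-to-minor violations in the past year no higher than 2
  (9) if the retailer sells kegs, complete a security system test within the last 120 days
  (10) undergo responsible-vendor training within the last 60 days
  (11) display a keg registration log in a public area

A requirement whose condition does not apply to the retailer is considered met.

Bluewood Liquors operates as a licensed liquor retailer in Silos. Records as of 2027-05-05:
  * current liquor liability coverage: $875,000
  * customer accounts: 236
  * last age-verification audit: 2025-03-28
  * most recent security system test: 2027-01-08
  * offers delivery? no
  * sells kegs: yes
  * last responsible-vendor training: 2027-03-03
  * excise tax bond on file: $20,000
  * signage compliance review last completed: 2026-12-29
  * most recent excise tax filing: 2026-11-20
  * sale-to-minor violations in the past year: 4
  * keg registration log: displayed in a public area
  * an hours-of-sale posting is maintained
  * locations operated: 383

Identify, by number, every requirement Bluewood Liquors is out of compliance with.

1. condition 'offers delivery' does not hold → requirement n/a → met
2. age-verification audit 768 days ago vs limit 540 → not met
3. excise tax filing 166 days ago vs limit 180 → met
4. hours-of-sale posting present → met
5. signage compliance review 127 days ago vs limit 120 → not met
6. liquor liability coverage $875,000 ≥ $775,000 → met
7. excise tax bond $20,000 ≥ $5,000 → met
8. sale-to-minor violations in the past year 4 > 2 → not met
9. condition 'sells kegs' holds; security system test 117 days ago vs limit 120 → met
10. responsible-vendor training 63 days ago vs limit 60 → not met
11. keg registration log present → met
Not met: 2, 5, 8, 10

2, 5, 8, 10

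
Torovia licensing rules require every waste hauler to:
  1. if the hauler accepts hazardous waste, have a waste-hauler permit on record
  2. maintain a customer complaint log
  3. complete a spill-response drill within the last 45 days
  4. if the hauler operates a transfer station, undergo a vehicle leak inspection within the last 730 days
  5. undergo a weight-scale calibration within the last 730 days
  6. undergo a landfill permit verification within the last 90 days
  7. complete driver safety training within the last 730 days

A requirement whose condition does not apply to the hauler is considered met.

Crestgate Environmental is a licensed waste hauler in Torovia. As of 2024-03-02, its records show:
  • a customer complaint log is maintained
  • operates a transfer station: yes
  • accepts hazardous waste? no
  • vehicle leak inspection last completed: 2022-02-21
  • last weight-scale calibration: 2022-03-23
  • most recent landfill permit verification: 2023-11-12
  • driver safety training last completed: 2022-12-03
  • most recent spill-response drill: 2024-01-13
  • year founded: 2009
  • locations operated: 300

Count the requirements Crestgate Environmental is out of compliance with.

3

1. condition 'accepts hazardous waste' does not hold → requirement n/a → met
2. customer complaint log present → met
3. spill-response drill 49 days ago vs limit 45 → not met
4. condition 'operates a transfer station' holds; vehicle leak inspection 740 days ago vs limit 730 → not met
5. weight-scale calibration 710 days ago vs limit 730 → met
6. landfill permit verification 111 days ago vs limit 90 → not met
7. driver safety training 455 days ago vs limit 730 → met
Not met: 3 of 7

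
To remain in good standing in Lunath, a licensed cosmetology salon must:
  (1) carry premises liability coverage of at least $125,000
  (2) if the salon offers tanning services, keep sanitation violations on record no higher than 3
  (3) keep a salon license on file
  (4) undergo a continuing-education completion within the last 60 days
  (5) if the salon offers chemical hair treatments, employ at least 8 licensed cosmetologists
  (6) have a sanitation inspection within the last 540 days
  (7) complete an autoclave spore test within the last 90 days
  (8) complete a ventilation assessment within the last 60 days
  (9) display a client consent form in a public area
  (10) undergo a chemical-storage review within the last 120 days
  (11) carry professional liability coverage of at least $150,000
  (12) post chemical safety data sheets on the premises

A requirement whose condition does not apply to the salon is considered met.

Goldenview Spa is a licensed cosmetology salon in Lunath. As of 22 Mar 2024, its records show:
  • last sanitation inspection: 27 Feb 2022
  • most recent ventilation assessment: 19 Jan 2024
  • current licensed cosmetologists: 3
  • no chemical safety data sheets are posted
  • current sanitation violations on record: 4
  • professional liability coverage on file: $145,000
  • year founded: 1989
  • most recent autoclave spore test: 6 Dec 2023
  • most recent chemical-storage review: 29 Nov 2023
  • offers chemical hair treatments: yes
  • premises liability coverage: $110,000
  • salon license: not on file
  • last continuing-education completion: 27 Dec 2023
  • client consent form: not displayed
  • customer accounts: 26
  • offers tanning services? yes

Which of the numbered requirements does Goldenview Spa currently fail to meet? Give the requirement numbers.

1, 2, 3, 4, 5, 6, 7, 8, 9, 11, 12

1. premises liability coverage $110,000 < $125,000 → not met
2. condition 'offers tanning services' holds; sanitation violations on record 4 > 3 → not met
3. salon license absent → not met
4. continuing-education completion 86 days ago vs limit 60 → not met
5. condition 'offers chemical hair treatments' holds; licensed cosmetologists 3 < 8 → not met
6. sanitation inspection 754 days ago vs limit 540 → not met
7. autoclave spore test 107 days ago vs limit 90 → not met
8. ventilation assessment 63 days ago vs limit 60 → not met
9. client consent form absent → not met
10. chemical-storage review 114 days ago vs limit 120 → met
11. professional liability coverage $145,000 < $150,000 → not met
12. chemical safety data sheets absent → not met
Not met: 1, 2, 3, 4, 5, 6, 7, 8, 9, 11, 12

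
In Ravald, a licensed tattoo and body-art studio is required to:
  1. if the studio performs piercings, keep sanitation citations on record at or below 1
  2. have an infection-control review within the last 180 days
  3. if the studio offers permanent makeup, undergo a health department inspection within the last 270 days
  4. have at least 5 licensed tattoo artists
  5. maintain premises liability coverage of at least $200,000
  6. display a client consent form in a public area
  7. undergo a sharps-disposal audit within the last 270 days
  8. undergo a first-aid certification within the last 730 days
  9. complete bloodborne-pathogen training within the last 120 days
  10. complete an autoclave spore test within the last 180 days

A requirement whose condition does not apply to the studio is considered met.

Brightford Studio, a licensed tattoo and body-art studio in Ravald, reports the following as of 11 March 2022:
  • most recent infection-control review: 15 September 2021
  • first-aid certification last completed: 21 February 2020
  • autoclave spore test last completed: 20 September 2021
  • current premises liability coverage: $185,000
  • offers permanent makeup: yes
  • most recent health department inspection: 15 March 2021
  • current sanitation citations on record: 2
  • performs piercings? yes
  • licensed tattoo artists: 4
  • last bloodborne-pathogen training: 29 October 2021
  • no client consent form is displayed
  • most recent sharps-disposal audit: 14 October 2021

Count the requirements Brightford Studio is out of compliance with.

1. condition 'performs piercings' holds; sanitation citations on record 2 > 1 → not met
2. infection-control review 177 days ago vs limit 180 → met
3. condition 'offers permanent makeup' holds; health department inspection 361 days ago vs limit 270 → not met
4. licensed tattoo artists 4 < 5 → not met
5. premises liability coverage $185,000 < $200,000 → not met
6. client consent form absent → not met
7. sharps-disposal audit 148 days ago vs limit 270 → met
8. first-aid certification 749 days ago vs limit 730 → not met
9. bloodborne-pathogen training 133 days ago vs limit 120 → not met
10. autoclave spore test 172 days ago vs limit 180 → met
Not met: 7 of 10

7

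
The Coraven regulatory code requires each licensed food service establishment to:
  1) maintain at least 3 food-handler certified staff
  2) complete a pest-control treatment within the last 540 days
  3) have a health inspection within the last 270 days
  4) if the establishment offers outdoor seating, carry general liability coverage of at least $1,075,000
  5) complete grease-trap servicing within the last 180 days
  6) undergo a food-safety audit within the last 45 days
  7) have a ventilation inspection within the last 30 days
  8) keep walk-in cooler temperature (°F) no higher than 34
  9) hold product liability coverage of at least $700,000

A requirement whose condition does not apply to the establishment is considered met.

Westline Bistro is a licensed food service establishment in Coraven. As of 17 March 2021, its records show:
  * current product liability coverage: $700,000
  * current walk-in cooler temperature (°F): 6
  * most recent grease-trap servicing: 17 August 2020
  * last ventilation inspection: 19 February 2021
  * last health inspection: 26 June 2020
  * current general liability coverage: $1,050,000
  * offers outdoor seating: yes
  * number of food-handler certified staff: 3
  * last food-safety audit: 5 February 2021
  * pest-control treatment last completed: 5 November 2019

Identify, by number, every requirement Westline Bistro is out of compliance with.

1. food-handler certified staff 3 ≥ 3 → met
2. pest-control treatment 498 days ago vs limit 540 → met
3. health inspection 264 days ago vs limit 270 → met
4. condition 'offers outdoor seating' holds; general liability coverage $1,050,000 < $1,075,000 → not met
5. grease-trap servicing 212 days ago vs limit 180 → not met
6. food-safety audit 40 days ago vs limit 45 → met
7. ventilation inspection 26 days ago vs limit 30 → met
8. walk-in cooler temperature (°F) 6 ≤ 34 → met
9. product liability coverage $700,000 ≥ $700,000 → met
Not met: 4, 5

4, 5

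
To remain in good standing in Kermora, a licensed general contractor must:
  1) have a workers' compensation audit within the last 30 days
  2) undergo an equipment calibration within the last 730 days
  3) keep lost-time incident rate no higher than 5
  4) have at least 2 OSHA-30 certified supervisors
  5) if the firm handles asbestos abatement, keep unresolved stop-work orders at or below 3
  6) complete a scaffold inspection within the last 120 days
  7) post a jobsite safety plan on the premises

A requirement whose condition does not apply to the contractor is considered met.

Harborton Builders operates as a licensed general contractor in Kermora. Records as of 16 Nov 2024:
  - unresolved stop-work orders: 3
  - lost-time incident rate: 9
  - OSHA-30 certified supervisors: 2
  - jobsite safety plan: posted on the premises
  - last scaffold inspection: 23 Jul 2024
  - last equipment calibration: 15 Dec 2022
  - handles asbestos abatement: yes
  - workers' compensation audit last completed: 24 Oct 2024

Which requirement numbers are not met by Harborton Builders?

1. workers' compensation audit 23 days ago vs limit 30 → met
2. equipment calibration 702 days ago vs limit 730 → met
3. lost-time incident rate 9 > 5 → not met
4. OSHA-30 certified supervisors 2 ≥ 2 → met
5. condition 'handles asbestos abatement' holds; unresolved stop-work orders 3 ≤ 3 → met
6. scaffold inspection 116 days ago vs limit 120 → met
7. jobsite safety plan present → met
Not met: 3

3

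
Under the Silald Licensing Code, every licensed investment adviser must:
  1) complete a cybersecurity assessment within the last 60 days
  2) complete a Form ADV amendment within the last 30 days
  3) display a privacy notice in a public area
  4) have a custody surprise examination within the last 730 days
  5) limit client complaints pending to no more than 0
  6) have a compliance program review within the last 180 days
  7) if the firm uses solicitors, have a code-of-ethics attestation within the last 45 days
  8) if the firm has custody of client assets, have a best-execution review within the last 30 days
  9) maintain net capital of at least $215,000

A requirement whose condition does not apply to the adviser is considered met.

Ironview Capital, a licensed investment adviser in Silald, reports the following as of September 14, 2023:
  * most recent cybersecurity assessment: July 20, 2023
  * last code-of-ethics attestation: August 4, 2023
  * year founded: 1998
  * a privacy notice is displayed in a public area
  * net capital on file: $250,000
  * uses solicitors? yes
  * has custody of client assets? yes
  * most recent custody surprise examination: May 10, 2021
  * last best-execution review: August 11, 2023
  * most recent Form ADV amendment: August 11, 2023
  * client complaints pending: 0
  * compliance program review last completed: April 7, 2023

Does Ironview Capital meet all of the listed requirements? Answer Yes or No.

1. cybersecurity assessment 56 days ago vs limit 60 → met
2. Form ADV amendment 34 days ago vs limit 30 → not met
3. privacy notice present → met
4. custody surprise examination 857 days ago vs limit 730 → not met
5. client complaints pending 0 ≤ 0 → met
6. compliance program review 160 days ago vs limit 180 → met
7. condition 'uses solicitors' holds; code-of-ethics attestation 41 days ago vs limit 45 → met
8. condition 'has custody of client assets' holds; best-execution review 34 days ago vs limit 30 → not met
9. net capital $250,000 ≥ $215,000 → met
Not met: 2, 4, 8

No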